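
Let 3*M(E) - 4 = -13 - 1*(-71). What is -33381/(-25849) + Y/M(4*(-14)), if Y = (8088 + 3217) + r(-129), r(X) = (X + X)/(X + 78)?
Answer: 14945222811/27244846 ≈ 548.55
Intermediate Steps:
M(E) = 62/3 (M(E) = 4/3 + (-13 - 1*(-71))/3 = 4/3 + (-13 + 71)/3 = 4/3 + (⅓)*58 = 4/3 + 58/3 = 62/3)
r(X) = 2*X/(78 + X) (r(X) = (2*X)/(78 + X) = 2*X/(78 + X))
Y = 192271/17 (Y = (8088 + 3217) + 2*(-129)/(78 - 129) = 11305 + 2*(-129)/(-51) = 11305 + 2*(-129)*(-1/51) = 11305 + 86/17 = 192271/17 ≈ 11310.)
-33381/(-25849) + Y/M(4*(-14)) = -33381/(-25849) + 192271/(17*(62/3)) = -33381*(-1/25849) + (192271/17)*(3/62) = 33381/25849 + 576813/1054 = 14945222811/27244846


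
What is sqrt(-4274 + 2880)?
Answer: I*sqrt(1394) ≈ 37.336*I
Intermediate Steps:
sqrt(-4274 + 2880) = sqrt(-1394) = I*sqrt(1394)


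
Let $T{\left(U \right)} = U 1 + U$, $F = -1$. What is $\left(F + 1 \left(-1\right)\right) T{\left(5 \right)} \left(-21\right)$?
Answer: $420$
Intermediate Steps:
$T{\left(U \right)} = 2 U$ ($T{\left(U \right)} = U + U = 2 U$)
$\left(F + 1 \left(-1\right)\right) T{\left(5 \right)} \left(-21\right) = \left(-1 + 1 \left(-1\right)\right) 2 \cdot 5 \left(-21\right) = \left(-1 - 1\right) 10 \left(-21\right) = \left(-2\right) 10 \left(-21\right) = \left(-20\right) \left(-21\right) = 420$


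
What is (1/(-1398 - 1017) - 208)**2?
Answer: 252326387041/5832225 ≈ 43264.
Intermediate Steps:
(1/(-1398 - 1017) - 208)**2 = (1/(-2415) - 208)**2 = (-1/2415 - 208)**2 = (-502321/2415)**2 = 252326387041/5832225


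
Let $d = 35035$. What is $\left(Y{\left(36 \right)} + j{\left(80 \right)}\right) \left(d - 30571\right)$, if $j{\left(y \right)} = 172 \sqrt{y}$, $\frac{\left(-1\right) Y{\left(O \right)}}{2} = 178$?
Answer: $-1589184 + 3071232 \sqrt{5} \approx 5.2783 \cdot 10^{6}$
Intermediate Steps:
$Y{\left(O \right)} = -356$ ($Y{\left(O \right)} = \left(-2\right) 178 = -356$)
$\left(Y{\left(36 \right)} + j{\left(80 \right)}\right) \left(d - 30571\right) = \left(-356 + 172 \sqrt{80}\right) \left(35035 - 30571\right) = \left(-356 + 172 \cdot 4 \sqrt{5}\right) 4464 = \left(-356 + 688 \sqrt{5}\right) 4464 = -1589184 + 3071232 \sqrt{5}$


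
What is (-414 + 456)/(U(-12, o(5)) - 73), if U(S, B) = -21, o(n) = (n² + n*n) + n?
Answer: -21/47 ≈ -0.44681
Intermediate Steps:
o(n) = n + 2*n² (o(n) = (n² + n²) + n = 2*n² + n = n + 2*n²)
(-414 + 456)/(U(-12, o(5)) - 73) = (-414 + 456)/(-21 - 73) = 42/(-94) = 42*(-1/94) = -21/47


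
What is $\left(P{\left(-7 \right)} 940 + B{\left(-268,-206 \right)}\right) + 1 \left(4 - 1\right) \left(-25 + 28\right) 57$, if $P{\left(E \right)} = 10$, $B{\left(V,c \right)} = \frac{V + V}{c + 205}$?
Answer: $10449$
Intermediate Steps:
$B{\left(V,c \right)} = \frac{2 V}{205 + c}$
$\left(P{\left(-7 \right)} 940 + B{\left(-268,-206 \right)}\right) + 1 \left(4 - 1\right) \left(-25 + 28\right) 57 = \left(10 \cdot 940 + 2 \left(-268\right) \frac{1}{205 - 206}\right) + 1 \left(4 - 1\right) \left(-25 + 28\right) 57 = \left(9400 + 2 \left(-268\right) \frac{1}{-1}\right) + 1 \cdot 3 \cdot 3 \cdot 57 = \left(9400 + 2 \left(-268\right) \left(-1\right)\right) + 3 \cdot 3 \cdot 57 = \left(9400 + 536\right) + 9 \cdot 57 = 9936 + 513 = 10449$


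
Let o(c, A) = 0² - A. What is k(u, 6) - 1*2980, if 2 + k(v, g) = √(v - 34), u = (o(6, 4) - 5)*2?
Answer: -2982 + 2*I*√13 ≈ -2982.0 + 7.2111*I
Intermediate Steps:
o(c, A) = -A (o(c, A) = 0 - A = -A)
u = -18 (u = (-1*4 - 5)*2 = (-4 - 5)*2 = -9*2 = -18)
k(v, g) = -2 + √(-34 + v) (k(v, g) = -2 + √(v - 34) = -2 + √(-34 + v))
k(u, 6) - 1*2980 = (-2 + √(-34 - 18)) - 1*2980 = (-2 + √(-52)) - 2980 = (-2 + 2*I*√13) - 2980 = -2982 + 2*I*√13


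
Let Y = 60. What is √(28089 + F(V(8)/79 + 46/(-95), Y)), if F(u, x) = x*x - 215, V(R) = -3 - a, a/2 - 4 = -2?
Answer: √31474 ≈ 177.41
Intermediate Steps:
a = 4 (a = 8 + 2*(-2) = 8 - 4 = 4)
V(R) = -7 (V(R) = -3 - 1*4 = -3 - 4 = -7)
F(u, x) = -215 + x² (F(u, x) = x² - 215 = -215 + x²)
√(28089 + F(V(8)/79 + 46/(-95), Y)) = √(28089 + (-215 + 60²)) = √(28089 + (-215 + 3600)) = √(28089 + 3385) = √31474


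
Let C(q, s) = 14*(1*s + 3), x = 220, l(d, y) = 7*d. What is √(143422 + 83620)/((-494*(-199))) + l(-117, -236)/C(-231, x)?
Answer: -117/446 + √227042/98306 ≈ -0.25748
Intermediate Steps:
C(q, s) = 42 + 14*s (C(q, s) = 14*(s + 3) = 14*(3 + s) = 42 + 14*s)
√(143422 + 83620)/((-494*(-199))) + l(-117, -236)/C(-231, x) = √(143422 + 83620)/((-494*(-199))) + (7*(-117))/(42 + 14*220) = √227042/98306 - 819/(42 + 3080) = √227042*(1/98306) - 819/3122 = √227042/98306 - 819*1/3122 = √227042/98306 - 117/446 = -117/446 + √227042/98306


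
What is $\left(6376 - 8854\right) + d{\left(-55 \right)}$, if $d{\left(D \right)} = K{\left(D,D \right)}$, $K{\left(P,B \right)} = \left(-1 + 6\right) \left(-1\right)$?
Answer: $-2483$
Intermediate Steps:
$K{\left(P,B \right)} = -5$ ($K{\left(P,B \right)} = 5 \left(-1\right) = -5$)
$d{\left(D \right)} = -5$
$\left(6376 - 8854\right) + d{\left(-55 \right)} = \left(6376 - 8854\right) - 5 = -2478 - 5 = -2483$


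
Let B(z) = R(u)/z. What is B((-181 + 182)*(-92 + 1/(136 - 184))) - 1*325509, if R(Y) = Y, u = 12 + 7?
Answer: -1437774165/4417 ≈ -3.2551e+5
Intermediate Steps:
u = 19
B(z) = 19/z
B((-181 + 182)*(-92 + 1/(136 - 184))) - 1*325509 = 19/(((-181 + 182)*(-92 + 1/(136 - 184)))) - 1*325509 = 19/((1*(-92 + 1/(-48)))) - 325509 = 19/((1*(-92 - 1/48))) - 325509 = 19/((1*(-4417/48))) - 325509 = 19/(-4417/48) - 325509 = 19*(-48/4417) - 325509 = -912/4417 - 325509 = -1437774165/4417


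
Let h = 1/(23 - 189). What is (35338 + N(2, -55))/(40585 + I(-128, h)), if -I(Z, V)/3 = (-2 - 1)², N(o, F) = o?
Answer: 17670/20279 ≈ 0.87134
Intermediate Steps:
h = -1/166 (h = 1/(-166) = -1/166 ≈ -0.0060241)
I(Z, V) = -27 (I(Z, V) = -3*(-2 - 1)² = -3*(-3)² = -3*9 = -27)
(35338 + N(2, -55))/(40585 + I(-128, h)) = (35338 + 2)/(40585 - 27) = 35340/40558 = 35340*(1/40558) = 17670/20279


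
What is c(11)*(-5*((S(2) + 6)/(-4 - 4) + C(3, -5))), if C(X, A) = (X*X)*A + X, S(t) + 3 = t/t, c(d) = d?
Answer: 4675/2 ≈ 2337.5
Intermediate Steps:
S(t) = -2 (S(t) = -3 + t/t = -3 + 1 = -2)
C(X, A) = X + A*X² (C(X, A) = X²*A + X = A*X² + X = X + A*X²)
c(11)*(-5*((S(2) + 6)/(-4 - 4) + C(3, -5))) = 11*(-5*((-2 + 6)/(-4 - 4) + 3*(1 - 5*3))) = 11*(-5*(4/(-8) + 3*(1 - 15))) = 11*(-5*(4*(-⅛) + 3*(-14))) = 11*(-5*(-½ - 42)) = 11*(-5*(-85/2)) = 11*(425/2) = 4675/2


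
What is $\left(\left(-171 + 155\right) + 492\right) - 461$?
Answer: $15$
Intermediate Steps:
$\left(\left(-171 + 155\right) + 492\right) - 461 = \left(-16 + 492\right) - 461 = 476 - 461 = 15$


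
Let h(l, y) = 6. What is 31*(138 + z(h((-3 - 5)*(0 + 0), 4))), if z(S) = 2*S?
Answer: 4650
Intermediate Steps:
31*(138 + z(h((-3 - 5)*(0 + 0), 4))) = 31*(138 + 2*6) = 31*(138 + 12) = 31*150 = 4650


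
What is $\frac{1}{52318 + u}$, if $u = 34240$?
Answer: $\frac{1}{86558} \approx 1.1553 \cdot 10^{-5}$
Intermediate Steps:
$\frac{1}{52318 + u} = \frac{1}{52318 + 34240} = \frac{1}{86558}$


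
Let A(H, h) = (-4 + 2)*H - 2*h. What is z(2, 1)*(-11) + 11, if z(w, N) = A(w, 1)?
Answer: 77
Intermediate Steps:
A(H, h) = -2*H - 2*h
z(w, N) = -2 - 2*w (z(w, N) = -2*w - 2*1 = -2*w - 2 = -2 - 2*w)
z(2, 1)*(-11) + 11 = (-2 - 2*2)*(-11) + 11 = (-2 - 4)*(-11) + 11 = -6*(-11) + 11 = 66 + 11 = 77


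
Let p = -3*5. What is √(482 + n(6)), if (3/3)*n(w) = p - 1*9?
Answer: √458 ≈ 21.401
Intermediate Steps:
p = -15
n(w) = -24 (n(w) = -15 - 1*9 = -15 - 9 = -24)
√(482 + n(6)) = √(482 - 24) = √458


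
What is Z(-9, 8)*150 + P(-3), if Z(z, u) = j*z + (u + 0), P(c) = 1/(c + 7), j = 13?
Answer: -65399/4 ≈ -16350.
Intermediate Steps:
P(c) = 1/(7 + c)
Z(z, u) = u + 13*z (Z(z, u) = 13*z + (u + 0) = 13*z + u = u + 13*z)
Z(-9, 8)*150 + P(-3) = (8 + 13*(-9))*150 + 1/(7 - 3) = (8 - 117)*150 + 1/4 = -109*150 + ¼ = -16350 + ¼ = -65399/4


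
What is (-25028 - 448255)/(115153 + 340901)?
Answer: -157761/152018 ≈ -1.0378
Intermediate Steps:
(-25028 - 448255)/(115153 + 340901) = -473283/456054 = -473283*1/456054 = -157761/152018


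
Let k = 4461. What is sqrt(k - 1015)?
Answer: sqrt(3446) ≈ 58.703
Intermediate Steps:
sqrt(k - 1015) = sqrt(4461 - 1015) = sqrt(3446)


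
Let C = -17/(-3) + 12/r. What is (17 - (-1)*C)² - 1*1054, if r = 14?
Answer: -220778/441 ≈ -500.63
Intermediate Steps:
C = 137/21 (C = -17/(-3) + 12/14 = -17*(-⅓) + 12*(1/14) = 17/3 + 6/7 = 137/21 ≈ 6.5238)
(17 - (-1)*C)² - 1*1054 = (17 - (-1)*137/21)² - 1*1054 = (17 - 1*(-137/21))² - 1054 = (17 + 137/21)² - 1054 = (494/21)² - 1054 = 244036/441 - 1054 = -220778/441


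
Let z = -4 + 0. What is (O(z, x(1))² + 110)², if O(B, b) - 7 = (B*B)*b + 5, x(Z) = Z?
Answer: 799236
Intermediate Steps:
z = -4
O(B, b) = 12 + b*B² (O(B, b) = 7 + ((B*B)*b + 5) = 7 + (B²*b + 5) = 7 + (b*B² + 5) = 7 + (5 + b*B²) = 12 + b*B²)
(O(z, x(1))² + 110)² = ((12 + 1*(-4)²)² + 110)² = ((12 + 1*16)² + 110)² = ((12 + 16)² + 110)² = (28² + 110)² = (784 + 110)² = 894² = 799236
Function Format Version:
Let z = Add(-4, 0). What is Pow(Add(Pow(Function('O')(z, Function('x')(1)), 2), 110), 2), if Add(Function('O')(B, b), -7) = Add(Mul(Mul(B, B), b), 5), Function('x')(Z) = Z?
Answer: 799236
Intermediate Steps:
z = -4
Function('O')(B, b) = Add(12, Mul(b, Pow(B, 2))) (Function('O')(B, b) = Add(7, Add(Mul(Mul(B, B), b), 5)) = Add(7, Add(Mul(Pow(B, 2), b), 5)) = Add(7, Add(Mul(b, Pow(B, 2)), 5)) = Add(7, Add(5, Mul(b, Pow(B, 2)))) = Add(12, Mul(b, Pow(B, 2))))
Pow(Add(Pow(Function('O')(z, Function('x')(1)), 2), 110), 2) = Pow(Add(Pow(Add(12, Mul(1, Pow(-4, 2))), 2), 110), 2) = Pow(Add(Pow(Add(12, Mul(1, 16)), 2), 110), 2) = Pow(Add(Pow(Add(12, 16), 2), 110), 2) = Pow(Add(Pow(28, 2), 110), 2) = Pow(Add(784, 110), 2) = Pow(894, 2) = 799236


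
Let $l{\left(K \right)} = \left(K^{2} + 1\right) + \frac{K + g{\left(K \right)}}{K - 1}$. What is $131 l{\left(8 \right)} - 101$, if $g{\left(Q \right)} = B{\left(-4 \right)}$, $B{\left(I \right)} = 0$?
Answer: $\frac{59946}{7} \approx 8563.7$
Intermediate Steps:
$g{\left(Q \right)} = 0$
$l{\left(K \right)} = 1 + K^{2} + \frac{K}{-1 + K}$ ($l{\left(K \right)} = \left(K^{2} + 1\right) + \frac{K + 0}{K - 1} = \left(1 + K^{2}\right) + \frac{K}{-1 + K} = 1 + K^{2} + \frac{K}{-1 + K}$)
$131 l{\left(8 \right)} - 101 = 131 \frac{-1 + 8^{3} - 8^{2} + 2 \cdot 8}{-1 + 8} - 101 = 131 \frac{-1 + 512 - 64 + 16}{7} - 101 = 131 \cdot \frac{1}{7} \cdot 463 - 101 = 131 \cdot \frac{463}{7} - 101 = \frac{60653}{7} - 101 = \frac{59946}{7}$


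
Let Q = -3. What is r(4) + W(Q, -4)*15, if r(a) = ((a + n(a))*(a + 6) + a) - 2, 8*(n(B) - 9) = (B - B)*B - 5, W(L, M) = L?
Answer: 323/4 ≈ 80.750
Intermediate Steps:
n(B) = 67/8 (n(B) = 9 + ((B - B)*B - 5)/8 = 9 + (0*B - 5)/8 = 9 + (0 - 5)/8 = 9 + (1/8)*(-5) = 9 - 5/8 = 67/8)
r(a) = -2 + a + (6 + a)*(67/8 + a) (r(a) = ((a + 67/8)*(a + 6) + a) - 2 = ((67/8 + a)*(6 + a) + a) - 2 = ((6 + a)*(67/8 + a) + a) - 2 = (a + (6 + a)*(67/8 + a)) - 2 = -2 + a + (6 + a)*(67/8 + a))
r(4) + W(Q, -4)*15 = (193/4 + 4**2 + (123/8)*4) - 3*15 = (193/4 + 16 + 123/2) - 45 = 503/4 - 45 = 323/4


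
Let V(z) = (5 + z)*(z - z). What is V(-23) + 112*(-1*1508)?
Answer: -168896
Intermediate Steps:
V(z) = 0 (V(z) = (5 + z)*0 = 0)
V(-23) + 112*(-1*1508) = 0 + 112*(-1*1508) = 0 + 112*(-1508) = 0 - 168896 = -168896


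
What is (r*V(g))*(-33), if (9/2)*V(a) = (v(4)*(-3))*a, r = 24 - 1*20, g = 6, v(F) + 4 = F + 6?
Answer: 3168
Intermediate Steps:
v(F) = 2 + F (v(F) = -4 + (F + 6) = -4 + (6 + F) = 2 + F)
r = 4 (r = 24 - 20 = 4)
V(a) = -4*a (V(a) = 2*(((2 + 4)*(-3))*a)/9 = 2*((6*(-3))*a)/9 = 2*(-18*a)/9 = -4*a)
(r*V(g))*(-33) = (4*(-4*6))*(-33) = (4*(-24))*(-33) = -96*(-33) = 3168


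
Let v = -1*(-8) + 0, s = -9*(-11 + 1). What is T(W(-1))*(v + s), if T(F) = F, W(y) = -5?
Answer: -490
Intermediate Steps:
s = 90 (s = -9*(-10) = 90)
v = 8 (v = 8 + 0 = 8)
T(W(-1))*(v + s) = -5*(8 + 90) = -5*98 = -490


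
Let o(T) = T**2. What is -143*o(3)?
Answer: -1287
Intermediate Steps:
-143*o(3) = -143*3**2 = -143*9 = -1287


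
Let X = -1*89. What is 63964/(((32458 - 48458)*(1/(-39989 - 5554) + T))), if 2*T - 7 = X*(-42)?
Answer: -728278113/341117066000 ≈ -0.0021350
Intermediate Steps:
X = -89
T = 3745/2 (T = 7/2 + (-89*(-42))/2 = 7/2 + (1/2)*3738 = 7/2 + 1869 = 3745/2 ≈ 1872.5)
63964/(((32458 - 48458)*(1/(-39989 - 5554) + T))) = 63964/(((32458 - 48458)*(1/(-39989 - 5554) + 3745/2))) = 63964/((-16000*(1/(-45543) + 3745/2))) = 63964/((-16000*(-1/45543 + 3745/2))) = 63964/((-16000*170558533/91086)) = 63964/(-1364468264000/45543) = 63964*(-45543/1364468264000) = -728278113/341117066000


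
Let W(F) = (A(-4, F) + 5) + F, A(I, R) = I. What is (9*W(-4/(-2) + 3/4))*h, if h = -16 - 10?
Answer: -1755/2 ≈ -877.50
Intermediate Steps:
h = -26
W(F) = 1 + F (W(F) = (-4 + 5) + F = 1 + F)
(9*W(-4/(-2) + 3/4))*h = (9*(1 + (-4/(-2) + 3/4)))*(-26) = (9*(1 + (-4*(-½) + 3*(¼))))*(-26) = (9*(1 + (2 + ¾)))*(-26) = (9*(1 + 11/4))*(-26) = (9*(15/4))*(-26) = (135/4)*(-26) = -1755/2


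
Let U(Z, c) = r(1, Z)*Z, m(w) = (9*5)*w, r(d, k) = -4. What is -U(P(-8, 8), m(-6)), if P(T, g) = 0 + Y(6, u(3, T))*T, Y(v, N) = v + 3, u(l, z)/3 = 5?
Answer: -288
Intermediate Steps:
u(l, z) = 15 (u(l, z) = 3*5 = 15)
Y(v, N) = 3 + v
m(w) = 45*w
P(T, g) = 9*T (P(T, g) = 0 + (3 + 6)*T = 0 + 9*T = 9*T)
U(Z, c) = -4*Z
-U(P(-8, 8), m(-6)) = -(-4)*9*(-8) = -(-4)*(-72) = -1*288 = -288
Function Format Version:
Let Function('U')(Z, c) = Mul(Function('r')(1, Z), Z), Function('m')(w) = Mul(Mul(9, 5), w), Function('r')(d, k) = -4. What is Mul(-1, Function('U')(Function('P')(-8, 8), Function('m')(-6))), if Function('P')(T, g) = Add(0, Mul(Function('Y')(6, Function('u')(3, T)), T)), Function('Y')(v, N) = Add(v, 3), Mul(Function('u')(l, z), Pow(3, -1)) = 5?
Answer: -288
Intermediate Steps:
Function('u')(l, z) = 15 (Function('u')(l, z) = Mul(3, 5) = 15)
Function('Y')(v, N) = Add(3, v)
Function('m')(w) = Mul(45, w)
Function('P')(T, g) = Mul(9, T) (Function('P')(T, g) = Add(0, Mul(Add(3, 6), T)) = Add(0, Mul(9, T)) = Mul(9, T))
Function('U')(Z, c) = Mul(-4, Z)
Mul(-1, Function('U')(Function('P')(-8, 8), Function('m')(-6))) = Mul(-1, Mul(-4, Mul(9, -8))) = Mul(-1, Mul(-4, -72)) = Mul(-1, 288) = -288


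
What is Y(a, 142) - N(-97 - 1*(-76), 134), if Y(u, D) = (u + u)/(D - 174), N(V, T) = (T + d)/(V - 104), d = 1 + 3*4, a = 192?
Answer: -1353/125 ≈ -10.824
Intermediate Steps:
d = 13 (d = 1 + 12 = 13)
N(V, T) = (13 + T)/(-104 + V) (N(V, T) = (T + 13)/(V - 104) = (13 + T)/(-104 + V))
Y(u, D) = 2*u/(-174 + D) (Y(u, D) = (2*u)/(-174 + D) = 2*u/(-174 + D))
Y(a, 142) - N(-97 - 1*(-76), 134) = 2*192/(-174 + 142) - (13 + 134)/(-104 + (-97 - 1*(-76))) = 2*192/(-32) - 147/(-104 + (-97 + 76)) = 2*192*(-1/32) - 147/(-104 - 21) = -12 - 147/(-125) = -12 - (-1)*147/125 = -12 - 1*(-147/125) = -12 + 147/125 = -1353/125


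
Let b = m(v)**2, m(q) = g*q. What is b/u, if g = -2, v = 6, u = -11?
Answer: -144/11 ≈ -13.091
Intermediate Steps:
m(q) = -2*q
b = 144 (b = (-2*6)**2 = (-12)**2 = 144)
b/u = 144/(-11) = -1/11*144 = -144/11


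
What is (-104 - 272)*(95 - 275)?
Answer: 67680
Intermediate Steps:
(-104 - 272)*(95 - 275) = -376*(-180) = 67680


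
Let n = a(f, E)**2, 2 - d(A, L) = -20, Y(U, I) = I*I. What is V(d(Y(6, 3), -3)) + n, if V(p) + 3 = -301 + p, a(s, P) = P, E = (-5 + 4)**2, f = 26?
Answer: -281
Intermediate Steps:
Y(U, I) = I**2
E = 1 (E = (-1)**2 = 1)
d(A, L) = 22 (d(A, L) = 2 - 1*(-20) = 2 + 20 = 22)
n = 1 (n = 1**2 = 1)
V(p) = -304 + p (V(p) = -3 + (-301 + p) = -304 + p)
V(d(Y(6, 3), -3)) + n = (-304 + 22) + 1 = -282 + 1 = -281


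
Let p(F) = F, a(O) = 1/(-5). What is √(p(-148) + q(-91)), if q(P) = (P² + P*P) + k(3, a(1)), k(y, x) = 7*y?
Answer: √16435 ≈ 128.20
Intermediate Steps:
a(O) = -⅕ (a(O) = 1*(-⅕) = -⅕)
q(P) = 21 + 2*P² (q(P) = (P² + P*P) + 7*3 = (P² + P²) + 21 = 2*P² + 21 = 21 + 2*P²)
√(p(-148) + q(-91)) = √(-148 + (21 + 2*(-91)²)) = √(-148 + (21 + 2*8281)) = √(-148 + (21 + 16562)) = √(-148 + 16583) = √16435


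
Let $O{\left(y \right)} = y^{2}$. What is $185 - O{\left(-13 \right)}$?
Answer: $16$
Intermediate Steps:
$185 - O{\left(-13 \right)} = 185 - \left(-13\right)^{2} = 185 - 169 = 16$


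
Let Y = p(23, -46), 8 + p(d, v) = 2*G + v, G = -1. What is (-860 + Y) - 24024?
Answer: -24940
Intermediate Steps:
p(d, v) = -10 + v (p(d, v) = -8 + (2*(-1) + v) = -8 + (-2 + v) = -10 + v)
Y = -56 (Y = -10 - 46 = -56)
(-860 + Y) - 24024 = (-860 - 56) - 24024 = -916 - 24024 = -24940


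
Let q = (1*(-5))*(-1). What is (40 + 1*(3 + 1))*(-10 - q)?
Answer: -660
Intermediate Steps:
q = 5 (q = -5*(-1) = 5)
(40 + 1*(3 + 1))*(-10 - q) = (40 + 1*(3 + 1))*(-10 - 1*5) = (40 + 1*4)*(-10 - 5) = (40 + 4)*(-15) = 44*(-15) = -660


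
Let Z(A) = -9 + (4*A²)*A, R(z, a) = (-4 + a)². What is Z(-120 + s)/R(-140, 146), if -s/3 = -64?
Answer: 1492983/20164 ≈ 74.042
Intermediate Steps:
s = 192 (s = -3*(-64) = 192)
Z(A) = -9 + 4*A³
Z(-120 + s)/R(-140, 146) = (-9 + 4*(-120 + 192)³)/((-4 + 146)²) = (-9 + 4*72³)/(142²) = (-9 + 4*373248)/20164 = (-9 + 1492992)*(1/20164) = 1492983*(1/20164) = 1492983/20164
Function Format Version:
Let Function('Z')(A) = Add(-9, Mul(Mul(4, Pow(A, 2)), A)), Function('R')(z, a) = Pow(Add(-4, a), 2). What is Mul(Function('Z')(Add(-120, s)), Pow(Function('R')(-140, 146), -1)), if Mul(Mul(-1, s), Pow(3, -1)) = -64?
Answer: Rational(1492983, 20164) ≈ 74.042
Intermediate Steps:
s = 192 (s = Mul(-3, -64) = 192)
Function('Z')(A) = Add(-9, Mul(4, Pow(A, 3)))
Mul(Function('Z')(Add(-120, s)), Pow(Function('R')(-140, 146), -1)) = Mul(Add(-9, Mul(4, Pow(Add(-120, 192), 3))), Pow(Pow(Add(-4, 146), 2), -1)) = Mul(Add(-9, Mul(4, Pow(72, 3))), Pow(Pow(142, 2), -1)) = Mul(Add(-9, Mul(4, 373248)), Pow(20164, -1)) = Mul(Add(-9, 1492992), Rational(1, 20164)) = Mul(1492983, Rational(1, 20164)) = Rational(1492983, 20164)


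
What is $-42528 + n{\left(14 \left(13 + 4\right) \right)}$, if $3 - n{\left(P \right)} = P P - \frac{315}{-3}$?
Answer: $-99274$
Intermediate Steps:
$n{\left(P \right)} = -102 - P^{2}$ ($n{\left(P \right)} = 3 - \left(P P - \frac{315}{-3}\right) = 3 - \left(P^{2} - -105\right) = 3 - \left(P^{2} + 105\right) = 3 - \left(105 + P^{2}\right) = -102 - P^{2}$)
$-42528 + n{\left(14 \left(13 + 4\right) \right)} = -42528 - \left(102 + \left(14 \left(13 + 4\right)\right)^{2}\right) = -42528 - \left(102 + \left(14 \cdot 17\right)^{2}\right) = -42528 - 56746 = -99274$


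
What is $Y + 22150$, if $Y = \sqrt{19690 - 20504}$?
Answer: $22150 + i \sqrt{814} \approx 22150.0 + 28.531 i$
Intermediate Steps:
$Y = i \sqrt{814}$ ($Y = \sqrt{-814} = i \sqrt{814} \approx 28.531 i$)
$Y + 22150 = i \sqrt{814} + 22150 = 22150 + i \sqrt{814}$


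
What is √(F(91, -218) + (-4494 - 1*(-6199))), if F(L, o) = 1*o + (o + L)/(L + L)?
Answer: √49232274/182 ≈ 38.553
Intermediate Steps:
F(L, o) = o + (L + o)/(2*L) (F(L, o) = o + (L + o)/((2*L)) = o + (L + o)*(1/(2*L)) = o + (L + o)/(2*L))
√(F(91, -218) + (-4494 - 1*(-6199))) = √((½ - 218 + (½)*(-218)/91) + (-4494 - 1*(-6199))) = √((½ - 218 + (½)*(-218)*(1/91)) + (-4494 + 6199)) = √((½ - 218 - 109/91) + 1705) = √(-39803/182 + 1705) = √(270507/182) = √49232274/182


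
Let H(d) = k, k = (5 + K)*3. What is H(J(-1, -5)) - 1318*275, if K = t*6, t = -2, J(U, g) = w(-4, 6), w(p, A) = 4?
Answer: -362471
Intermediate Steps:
J(U, g) = 4
K = -12 (K = -2*6 = -12)
k = -21 (k = (5 - 12)*3 = -7*3 = -21)
H(d) = -21
H(J(-1, -5)) - 1318*275 = -21 - 1318*275 = -21 - 362450 = -362471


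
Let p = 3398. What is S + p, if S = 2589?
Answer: 5987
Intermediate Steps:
S + p = 2589 + 3398 = 5987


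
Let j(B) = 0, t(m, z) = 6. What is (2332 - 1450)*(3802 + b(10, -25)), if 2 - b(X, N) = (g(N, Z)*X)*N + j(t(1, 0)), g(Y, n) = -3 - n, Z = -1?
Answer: 2914128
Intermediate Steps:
b(X, N) = 2 + 2*N*X (b(X, N) = 2 - (((-3 - 1*(-1))*X)*N + 0) = 2 - (((-3 + 1)*X)*N + 0) = 2 - ((-2*X)*N + 0) = 2 - (-2*N*X + 0) = 2 - (-2)*N*X = 2 + 2*N*X)
(2332 - 1450)*(3802 + b(10, -25)) = (2332 - 1450)*(3802 + (2 + 2*(-25)*10)) = 882*(3802 + (2 - 500)) = 882*(3802 - 498) = 882*3304 = 2914128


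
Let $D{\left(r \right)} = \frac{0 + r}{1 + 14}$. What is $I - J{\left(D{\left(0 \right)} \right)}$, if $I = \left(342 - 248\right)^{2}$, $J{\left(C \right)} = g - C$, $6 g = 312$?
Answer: $8784$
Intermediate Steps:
$D{\left(r \right)} = \frac{r}{15}$
$g = 52$ ($g = \frac{1}{6} \cdot 312 = 52$)
$J{\left(C \right)} = 52 - C$
$I = 8836$ ($I = 94^{2} = 8836$)
$I - J{\left(D{\left(0 \right)} \right)} = 8836 - \left(52 - \frac{1}{15} \cdot 0\right) = 8836 - \left(52 - 0\right) = 8836 - \left(52 + 0\right) = 8836 - 52 = 8784$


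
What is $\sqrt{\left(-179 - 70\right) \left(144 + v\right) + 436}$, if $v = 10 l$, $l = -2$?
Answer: $2 i \sqrt{7610} \approx 174.47 i$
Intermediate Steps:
$v = -20$ ($v = 10 \left(-2\right) = -20$)
$\sqrt{\left(-179 - 70\right) \left(144 + v\right) + 436} = \sqrt{\left(-179 - 70\right) \left(144 - 20\right) + 436} = \sqrt{\left(-249\right) 124 + 436} = \sqrt{-30876 + 436} = \sqrt{-30440} = 2 i \sqrt{7610}$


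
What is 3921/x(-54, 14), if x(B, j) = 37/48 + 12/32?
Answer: 188208/55 ≈ 3422.0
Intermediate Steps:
x(B, j) = 55/48 (x(B, j) = 37*(1/48) + 12*(1/32) = 37/48 + 3/8 = 55/48)
3921/x(-54, 14) = 3921/(55/48) = 3921*(48/55) = 188208/55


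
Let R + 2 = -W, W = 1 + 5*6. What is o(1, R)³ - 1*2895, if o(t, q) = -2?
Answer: -2903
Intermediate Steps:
W = 31 (W = 1 + 30 = 31)
R = -33 (R = -2 - 1*31 = -2 - 31 = -33)
o(1, R)³ - 1*2895 = (-2)³ - 1*2895 = -8 - 2895 = -2903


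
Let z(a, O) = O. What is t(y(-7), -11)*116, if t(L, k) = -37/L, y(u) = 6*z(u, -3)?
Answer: 2146/9 ≈ 238.44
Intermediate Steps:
y(u) = -18 (y(u) = 6*(-3) = -18)
t(y(-7), -11)*116 = -37/(-18)*116 = -37*(-1/18)*116 = (37/18)*116 = 2146/9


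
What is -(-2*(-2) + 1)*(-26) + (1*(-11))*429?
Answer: -4589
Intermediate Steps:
-(-2*(-2) + 1)*(-26) + (1*(-11))*429 = -(4 + 1)*(-26) - 11*429 = -1*5*(-26) - 4719 = -5*(-26) - 4719 = 130 - 4719 = -4589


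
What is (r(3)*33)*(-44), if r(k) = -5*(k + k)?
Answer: 43560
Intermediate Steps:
r(k) = -10*k
(r(3)*33)*(-44) = (-10*3*33)*(-44) = -30*33*(-44) = -990*(-44) = 43560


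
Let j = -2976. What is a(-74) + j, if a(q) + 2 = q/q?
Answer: -2977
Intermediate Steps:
a(q) = -1 (a(q) = -2 + q/q = -2 + 1 = -1)
a(-74) + j = -1 - 2976 = -2977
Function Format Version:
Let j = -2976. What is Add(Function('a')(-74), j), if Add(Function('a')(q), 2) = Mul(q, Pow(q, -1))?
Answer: -2977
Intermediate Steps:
Function('a')(q) = -1 (Function('a')(q) = Add(-2, Mul(q, Pow(q, -1))) = Add(-2, 1) = -1)
Add(Function('a')(-74), j) = Add(-1, -2976) = -2977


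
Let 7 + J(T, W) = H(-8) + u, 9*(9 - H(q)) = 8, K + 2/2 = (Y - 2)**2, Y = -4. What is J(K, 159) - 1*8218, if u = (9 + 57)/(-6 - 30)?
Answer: -147937/18 ≈ -8218.7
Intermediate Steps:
K = 35 (K = -1 + (-4 - 2)**2 = -1 + (-6)**2 = -1 + 36 = 35)
u = -11/6 (u = 66/(-36) = 66*(-1/36) = -11/6 ≈ -1.8333)
H(q) = 73/9 (H(q) = 9 - 1/9*8 = 9 - 8/9 = 73/9)
J(T, W) = -13/18 (J(T, W) = -7 + (73/9 - 11/6) = -7 + 113/18 = -13/18)
J(K, 159) - 1*8218 = -13/18 - 1*8218 = -13/18 - 8218 = -147937/18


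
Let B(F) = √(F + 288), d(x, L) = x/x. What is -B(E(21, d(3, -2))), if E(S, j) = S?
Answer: -√309 ≈ -17.578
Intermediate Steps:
d(x, L) = 1
B(F) = √(288 + F)
-B(E(21, d(3, -2))) = -√(288 + 21) = -√309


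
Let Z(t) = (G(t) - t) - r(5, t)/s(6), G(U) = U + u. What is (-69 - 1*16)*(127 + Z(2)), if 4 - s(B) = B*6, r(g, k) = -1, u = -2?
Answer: -339915/32 ≈ -10622.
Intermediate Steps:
s(B) = 4 - 6*B (s(B) = 4 - B*6 = 4 - 6*B)
G(U) = -2 + U (G(U) = U - 2 = -2 + U)
Z(t) = -65/32 (Z(t) = ((-2 + t) - t) - (-1)/(4 - 6*6) = -2 - (-1)/(4 - 36) = -2 - (-1)/(-32) = -2 - (-1)*(-1)/32 = -2 - 1*1/32 = -2 - 1/32 = -65/32)
(-69 - 1*16)*(127 + Z(2)) = (-69 - 1*16)*(127 - 65/32) = (-69 - 16)*(3999/32) = -85*3999/32 = -339915/32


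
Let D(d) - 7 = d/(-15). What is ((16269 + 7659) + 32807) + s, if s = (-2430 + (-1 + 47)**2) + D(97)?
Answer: 846323/15 ≈ 56422.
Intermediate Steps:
D(d) = 7 - d/15 (D(d) = 7 + d/(-15) = 7 + d*(-1/15) = 7 - d/15)
s = -4702/15 (s = (-2430 + (-1 + 47)**2) + (7 - 1/15*97) = (-2430 + 46**2) + (7 - 97/15) = (-2430 + 2116) + 8/15 = -314 + 8/15 = -4702/15 ≈ -313.47)
((16269 + 7659) + 32807) + s = ((16269 + 7659) + 32807) - 4702/15 = (23928 + 32807) - 4702/15 = 56735 - 4702/15 = 846323/15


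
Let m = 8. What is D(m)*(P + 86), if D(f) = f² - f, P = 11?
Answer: 5432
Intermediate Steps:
D(m)*(P + 86) = (8*(-1 + 8))*(11 + 86) = (8*7)*97 = 56*97 = 5432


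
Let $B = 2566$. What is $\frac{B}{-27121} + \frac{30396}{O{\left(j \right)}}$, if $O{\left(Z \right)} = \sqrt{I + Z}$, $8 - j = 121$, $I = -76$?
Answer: $- \frac{2566}{27121} - \frac{10132 i \sqrt{21}}{21} \approx -0.094613 - 2211.0 i$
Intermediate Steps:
$j = -113$ ($j = 8 - 121 = -113$)
$O{\left(Z \right)} = \sqrt{-76 + Z}$
$\frac{B}{-27121} + \frac{30396}{O{\left(j \right)}} = \frac{2566}{-27121} + \frac{30396}{\sqrt{-76 - 113}} = 2566 \left(- \frac{1}{27121}\right) + \frac{30396}{\sqrt{-189}} = - \frac{2566}{27121} + \frac{30396}{3 i \sqrt{21}} = - \frac{2566}{27121} + 30396 \left(- \frac{i \sqrt{21}}{63}\right) = - \frac{2566}{27121} - \frac{10132 i \sqrt{21}}{21}$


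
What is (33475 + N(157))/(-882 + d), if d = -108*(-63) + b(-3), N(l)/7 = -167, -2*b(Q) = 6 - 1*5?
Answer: 64612/11843 ≈ 5.4557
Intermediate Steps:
b(Q) = -1/2 (b(Q) = -(6 - 1*5)/2 = -(6 - 5)/2 = -1/2*1 = -1/2)
N(l) = -1169 (N(l) = 7*(-167) = -1169)
d = 13607/2 (d = -108*(-63) - 1/2 = 6804 - 1/2 = 13607/2 ≈ 6803.5)
(33475 + N(157))/(-882 + d) = (33475 - 1169)/(-882 + 13607/2) = 32306/(11843/2) = 32306*(2/11843) = 64612/11843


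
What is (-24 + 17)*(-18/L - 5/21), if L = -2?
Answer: -184/3 ≈ -61.333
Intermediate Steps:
(-24 + 17)*(-18/L - 5/21) = (-24 + 17)*(-18/(-2) - 5/21) = -7*(-18*(-½) - 5*1/21) = -7*(9 - 5/21) = -7*184/21 = -184/3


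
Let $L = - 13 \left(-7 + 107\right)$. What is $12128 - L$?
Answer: $13428$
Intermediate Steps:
$L = -1300$ ($L = \left(-13\right) 100 = -1300$)
$12128 - L = 12128 - -1300 = 12128 + 1300 = 13428$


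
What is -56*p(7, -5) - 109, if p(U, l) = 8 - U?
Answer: -165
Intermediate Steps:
-56*p(7, -5) - 109 = -56*(8 - 1*7) - 109 = -56*(8 - 7) - 109 = -56*1 - 109 = -56 - 109 = -165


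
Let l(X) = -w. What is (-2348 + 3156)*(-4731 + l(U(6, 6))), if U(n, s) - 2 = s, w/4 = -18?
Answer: -3764472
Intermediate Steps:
w = -72 (w = 4*(-18) = -72)
U(n, s) = 2 + s
l(X) = 72 (l(X) = -1*(-72) = 72)
(-2348 + 3156)*(-4731 + l(U(6, 6))) = (-2348 + 3156)*(-4731 + 72) = 808*(-4659) = -3764472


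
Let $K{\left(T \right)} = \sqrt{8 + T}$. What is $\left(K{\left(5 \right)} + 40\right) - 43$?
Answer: $-3 + \sqrt{13} \approx 0.60555$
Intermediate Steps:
$\left(K{\left(5 \right)} + 40\right) - 43 = \left(\sqrt{8 + 5} + 40\right) - 43 = \left(\sqrt{13} + 40\right) - 43 = \left(40 + \sqrt{13}\right) - 43 = -3 + \sqrt{13}$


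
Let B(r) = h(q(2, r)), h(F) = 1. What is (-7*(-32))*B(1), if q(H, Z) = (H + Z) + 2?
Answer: 224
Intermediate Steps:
q(H, Z) = 2 + H + Z
B(r) = 1
(-7*(-32))*B(1) = -7*(-32)*1 = 224*1 = 224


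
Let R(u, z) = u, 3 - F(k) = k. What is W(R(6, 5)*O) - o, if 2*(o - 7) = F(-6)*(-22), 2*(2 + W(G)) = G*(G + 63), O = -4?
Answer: -378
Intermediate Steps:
F(k) = 3 - k
W(G) = -2 + G*(63 + G)/2 (W(G) = -2 + (G*(G + 63))/2 = -2 + (G*(63 + G))/2 = -2 + G*(63 + G)/2)
o = -92 (o = 7 + ((3 - 1*(-6))*(-22))/2 = 7 + ((3 + 6)*(-22))/2 = 7 + (9*(-22))/2 = 7 + (½)*(-198) = 7 - 99 = -92)
W(R(6, 5)*O) - o = (-2 + (6*(-4))²/2 + 63*(6*(-4))/2) - 1*(-92) = (-2 + (½)*(-24)² + (63/2)*(-24)) + 92 = (-2 + (½)*576 - 756) + 92 = (-2 + 288 - 756) + 92 = -470 + 92 = -378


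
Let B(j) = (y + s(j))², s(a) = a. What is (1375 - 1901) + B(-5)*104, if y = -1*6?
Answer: 12058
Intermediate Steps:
y = -6
B(j) = (-6 + j)²
(1375 - 1901) + B(-5)*104 = (1375 - 1901) + (-6 - 5)²*104 = -526 + (-11)²*104 = -526 + 121*104 = -526 + 12584 = 12058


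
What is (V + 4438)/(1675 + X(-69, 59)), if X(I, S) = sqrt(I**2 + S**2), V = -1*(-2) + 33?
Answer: 2497425/932461 - 1491*sqrt(8242)/932461 ≈ 2.5331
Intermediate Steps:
V = 35 (V = 2 + 33 = 35)
(V + 4438)/(1675 + X(-69, 59)) = (35 + 4438)/(1675 + sqrt((-69)**2 + 59**2)) = 4473/(1675 + sqrt(4761 + 3481)) = 4473/(1675 + sqrt(8242))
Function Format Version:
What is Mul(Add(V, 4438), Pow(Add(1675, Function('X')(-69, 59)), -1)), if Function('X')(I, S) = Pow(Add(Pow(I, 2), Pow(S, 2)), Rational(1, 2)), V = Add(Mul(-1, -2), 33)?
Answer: Add(Rational(2497425, 932461), Mul(Rational(-1491, 932461), Pow(8242, Rational(1, 2)))) ≈ 2.5331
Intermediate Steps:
V = 35 (V = Add(2, 33) = 35)
Mul(Add(V, 4438), Pow(Add(1675, Function('X')(-69, 59)), -1)) = Mul(Add(35, 4438), Pow(Add(1675, Pow(Add(Pow(-69, 2), Pow(59, 2)), Rational(1, 2))), -1)) = Mul(4473, Pow(Add(1675, Pow(Add(4761, 3481), Rational(1, 2))), -1)) = Mul(4473, Pow(Add(1675, Pow(8242, Rational(1, 2))), -1))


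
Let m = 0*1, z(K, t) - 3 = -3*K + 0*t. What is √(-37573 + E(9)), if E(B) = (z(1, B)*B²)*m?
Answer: I*√37573 ≈ 193.84*I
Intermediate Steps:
z(K, t) = 3 - 3*K (z(K, t) = 3 + (-3*K + 0*t) = 3 + (-3*K + 0) = 3 - 3*K)
m = 0
E(B) = 0 (E(B) = ((3 - 3*1)*B²)*0 = ((3 - 3)*B²)*0 = (0*B²)*0 = 0*0 = 0)
√(-37573 + E(9)) = √(-37573 + 0) = √(-37573) = I*√37573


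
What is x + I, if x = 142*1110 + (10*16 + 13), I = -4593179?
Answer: -4435386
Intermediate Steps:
x = 157793 (x = 157620 + (160 + 13) = 157620 + 173 = 157793)
x + I = 157793 - 4593179 = -4435386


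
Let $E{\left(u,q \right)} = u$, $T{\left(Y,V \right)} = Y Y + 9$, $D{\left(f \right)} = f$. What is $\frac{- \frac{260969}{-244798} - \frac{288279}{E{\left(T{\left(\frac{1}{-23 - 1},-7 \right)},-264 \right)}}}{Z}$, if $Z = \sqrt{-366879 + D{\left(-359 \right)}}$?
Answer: $\frac{40647037517527 i \sqrt{367238}}{466126978285940} \approx 52.844 i$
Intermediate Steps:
$T{\left(Y,V \right)} = 9 + Y^{2}$ ($T{\left(Y,V \right)} = Y^{2} + 9 = 9 + Y^{2}$)
$Z = i \sqrt{367238}$ ($Z = \sqrt{-366879 - 359} = \sqrt{-367238} = i \sqrt{367238} \approx 606.0 i$)
$\frac{- \frac{260969}{-244798} - \frac{288279}{E{\left(T{\left(\frac{1}{-23 - 1},-7 \right)},-264 \right)}}}{Z} = \frac{- \frac{260969}{-244798} - \frac{288279}{9 + \left(\frac{1}{-23 - 1}\right)^{2}}}{i \sqrt{367238}} = \left(\left(-260969\right) \left(- \frac{1}{244798}\right) - \frac{288279}{9 + \left(\frac{1}{-24}\right)^{2}}\right) \left(- \frac{i \sqrt{367238}}{367238}\right) = \left(\frac{260969}{244798} - \frac{288279}{9 + \left(- \frac{1}{24}\right)^{2}}\right) \left(- \frac{i \sqrt{367238}}{367238}\right) = \left(\frac{260969}{244798} - \frac{288279}{9 + \frac{1}{576}}\right) \left(- \frac{i \sqrt{367238}}{367238}\right) = \left(\frac{260969}{244798} - \frac{288279}{\frac{5185}{576}}\right) \left(- \frac{i \sqrt{367238}}{367238}\right) = \left(\frac{260969}{244798} - \frac{166048704}{5185}\right) \left(- \frac{i \sqrt{367238}}{367238}\right) = - \frac{40647037517527 \left(- \frac{i \sqrt{367238}}{367238}\right)}{1269277630} = \frac{40647037517527 i \sqrt{367238}}{466126978285940}$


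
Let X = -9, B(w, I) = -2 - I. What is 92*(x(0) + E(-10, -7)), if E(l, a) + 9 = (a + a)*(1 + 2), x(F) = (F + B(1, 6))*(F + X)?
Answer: 1932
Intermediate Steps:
x(F) = (-9 + F)*(-8 + F) (x(F) = (F + (-2 - 1*6))*(F - 9) = (F + (-2 - 6))*(-9 + F) = (F - 8)*(-9 + F) = (-8 + F)*(-9 + F) = (-9 + F)*(-8 + F))
E(l, a) = -9 + 6*a (E(l, a) = -9 + (a + a)*(1 + 2) = -9 + (2*a)*3 = -9 + 6*a)
92*(x(0) + E(-10, -7)) = 92*((72 + 0² - 17*0) + (-9 + 6*(-7))) = 92*((72 + 0 + 0) + (-9 - 42)) = 92*(72 - 51) = 92*21 = 1932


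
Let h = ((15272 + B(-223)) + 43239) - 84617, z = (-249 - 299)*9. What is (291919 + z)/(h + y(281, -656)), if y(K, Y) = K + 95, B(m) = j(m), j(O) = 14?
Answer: -286987/25716 ≈ -11.160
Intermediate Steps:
B(m) = 14
z = -4932 (z = -548*9 = -4932)
y(K, Y) = 95 + K
h = -26092 (h = ((15272 + 14) + 43239) - 84617 = (15286 + 43239) - 84617 = 58525 - 84617 = -26092)
(291919 + z)/(h + y(281, -656)) = (291919 - 4932)/(-26092 + (95 + 281)) = 286987/(-26092 + 376) = 286987/(-25716) = 286987*(-1/25716) = -286987/25716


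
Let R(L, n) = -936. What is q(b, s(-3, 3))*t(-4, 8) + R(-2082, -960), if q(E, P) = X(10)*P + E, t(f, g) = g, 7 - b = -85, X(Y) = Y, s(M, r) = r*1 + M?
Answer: -200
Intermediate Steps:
s(M, r) = M + r (s(M, r) = r + M = M + r)
b = 92 (b = 7 - 1*(-85) = 7 + 85 = 92)
q(E, P) = E + 10*P (q(E, P) = 10*P + E = E + 10*P)
q(b, s(-3, 3))*t(-4, 8) + R(-2082, -960) = (92 + 10*(-3 + 3))*8 - 936 = (92 + 10*0)*8 - 936 = (92 + 0)*8 - 936 = 92*8 - 936 = 736 - 936 = -200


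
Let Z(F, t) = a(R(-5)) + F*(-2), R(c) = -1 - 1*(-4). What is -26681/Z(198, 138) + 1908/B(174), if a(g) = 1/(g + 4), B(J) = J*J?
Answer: 157217910/2330411 ≈ 67.464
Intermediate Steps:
B(J) = J²
R(c) = 3 (R(c) = -1 + 4 = 3)
a(g) = 1/(4 + g)
Z(F, t) = ⅐ - 2*F (Z(F, t) = 1/(4 + 3) + F*(-2) = 1/7 - 2*F = ⅐ - 2*F)
-26681/Z(198, 138) + 1908/B(174) = -26681/(⅐ - 2*198) + 1908/(174²) = -26681/(⅐ - 396) + 1908/30276 = -26681/(-2771/7) + 1908*(1/30276) = -26681*(-7/2771) + 53/841 = 186767/2771 + 53/841 = 157217910/2330411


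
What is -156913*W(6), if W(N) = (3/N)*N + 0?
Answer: -470739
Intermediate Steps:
W(N) = 3 (W(N) = 3 + 0 = 3)
-156913*W(6) = -156913*3 = -470739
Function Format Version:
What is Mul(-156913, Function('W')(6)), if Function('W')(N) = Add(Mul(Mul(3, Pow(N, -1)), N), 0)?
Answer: -470739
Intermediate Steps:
Function('W')(N) = 3 (Function('W')(N) = Add(3, 0) = 3)
Mul(-156913, Function('W')(6)) = Mul(-156913, 3) = -470739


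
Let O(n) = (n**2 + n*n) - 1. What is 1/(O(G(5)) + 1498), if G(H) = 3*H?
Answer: 1/1947 ≈ 0.00051361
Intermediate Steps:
O(n) = -1 + 2*n**2 (O(n) = (n**2 + n**2) - 1 = 2*n**2 - 1 = -1 + 2*n**2)
1/(O(G(5)) + 1498) = 1/((-1 + 2*(3*5)**2) + 1498) = 1/((-1 + 2*15**2) + 1498) = 1/((-1 + 2*225) + 1498) = 1/((-1 + 450) + 1498) = 1/(449 + 1498) = 1/1947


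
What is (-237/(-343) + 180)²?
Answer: 3841148529/117649 ≈ 32649.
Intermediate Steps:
(-237/(-343) + 180)² = (-237*(-1/343) + 180)² = (237/343 + 180)² = (61977/343)² = 3841148529/117649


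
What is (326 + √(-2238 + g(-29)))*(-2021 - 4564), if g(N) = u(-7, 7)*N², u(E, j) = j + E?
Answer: -2146710 - 6585*I*√2238 ≈ -2.1467e+6 - 3.1152e+5*I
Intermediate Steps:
u(E, j) = E + j
g(N) = 0 (g(N) = (-7 + 7)*N² = 0*N² = 0)
(326 + √(-2238 + g(-29)))*(-2021 - 4564) = (326 + √(-2238 + 0))*(-2021 - 4564) = (326 + √(-2238))*(-6585) = (326 + I*√2238)*(-6585) = -2146710 - 6585*I*√2238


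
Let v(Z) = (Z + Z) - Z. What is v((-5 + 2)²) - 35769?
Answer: -35760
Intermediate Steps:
v(Z) = Z (v(Z) = 2*Z - Z = Z)
v((-5 + 2)²) - 35769 = (-5 + 2)² - 35769 = (-3)² - 35769 = 9 - 35769 = -35760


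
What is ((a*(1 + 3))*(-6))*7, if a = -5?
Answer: 840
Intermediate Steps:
((a*(1 + 3))*(-6))*7 = (-5*(1 + 3)*(-6))*7 = (-5*4*(-6))*7 = -20*(-6)*7 = 120*7 = 840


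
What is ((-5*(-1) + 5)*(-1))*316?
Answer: -3160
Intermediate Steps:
((-5*(-1) + 5)*(-1))*316 = ((5 + 5)*(-1))*316 = (10*(-1))*316 = -10*316 = -3160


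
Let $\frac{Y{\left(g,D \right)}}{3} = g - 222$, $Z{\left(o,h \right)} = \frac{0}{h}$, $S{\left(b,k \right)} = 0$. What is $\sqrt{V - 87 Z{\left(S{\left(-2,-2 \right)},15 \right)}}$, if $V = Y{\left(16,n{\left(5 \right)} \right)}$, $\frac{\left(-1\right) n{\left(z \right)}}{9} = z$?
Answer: $i \sqrt{618} \approx 24.86 i$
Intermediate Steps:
$Z{\left(o,h \right)} = 0$
$n{\left(z \right)} = - 9 z$
$Y{\left(g,D \right)} = -666 + 3 g$ ($Y{\left(g,D \right)} = 3 \left(g - 222\right) = 3 \left(-222 + g\right) = -666 + 3 g$)
$V = -618$ ($V = -666 + 3 \cdot 16 = -666 + 48 = -618$)
$\sqrt{V - 87 Z{\left(S{\left(-2,-2 \right)},15 \right)}} = \sqrt{-618 - 0} = \sqrt{-618 + 0} = \sqrt{-618} = i \sqrt{618}$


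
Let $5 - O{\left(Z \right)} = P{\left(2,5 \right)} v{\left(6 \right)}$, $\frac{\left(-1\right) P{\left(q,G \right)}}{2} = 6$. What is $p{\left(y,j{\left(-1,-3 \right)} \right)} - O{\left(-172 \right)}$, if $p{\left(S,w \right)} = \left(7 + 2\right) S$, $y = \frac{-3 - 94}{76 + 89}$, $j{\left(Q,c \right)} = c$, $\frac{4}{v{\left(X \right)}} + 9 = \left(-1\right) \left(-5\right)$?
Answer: $\frac{94}{55} \approx 1.7091$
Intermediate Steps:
$v{\left(X \right)} = -1$ ($v{\left(X \right)} = \frac{4}{-9 - -5} = \frac{4}{-9 + 5} = \frac{4}{-4} = 4 \left(- \frac{1}{4}\right) = -1$)
$y = - \frac{97}{165} \approx -0.58788$
$p{\left(S,w \right)} = 9 S$
$P{\left(q,G \right)} = -12$ ($P{\left(q,G \right)} = \left(-2\right) 6 = -12$)
$O{\left(Z \right)} = -7$ ($O{\left(Z \right)} = 5 - \left(-12\right) \left(-1\right) = 5 - 12 = -7$)
$p{\left(y,j{\left(-1,-3 \right)} \right)} - O{\left(-172 \right)} = 9 \left(- \frac{97}{165}\right) - -7 = - \frac{291}{55} + 7 = \frac{94}{55}$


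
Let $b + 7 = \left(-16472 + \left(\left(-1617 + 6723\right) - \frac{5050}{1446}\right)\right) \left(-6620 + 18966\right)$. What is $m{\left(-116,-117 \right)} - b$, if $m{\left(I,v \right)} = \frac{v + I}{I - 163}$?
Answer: $\frac{9438187876280}{67239} \approx 1.4037 \cdot 10^{8}$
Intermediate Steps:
$m{\left(I,v \right)} = \frac{I + v}{-163 + I}$
$b = - \frac{101485890539}{723}$ ($b = -7 + \left(-16472 + \left(\left(-1617 + 6723\right) - \frac{5050}{1446}\right)\right) \left(-6620 + 18966\right) = -7 + \left(-16472 + \left(5106 - \frac{2525}{723}\right)\right) 12346 = -7 + \left(-16472 + \frac{3689113}{723}\right) 12346 = -7 - \frac{101485885478}{723} = - \frac{101485890539}{723} \approx -1.4037 \cdot 10^{8}$)
$m{\left(-116,-117 \right)} - b = \frac{-116 - 117}{-163 - 116} - - \frac{101485890539}{723} = \frac{1}{-279} \left(-233\right) + \frac{101485890539}{723} = \left(- \frac{1}{279}\right) \left(-233\right) + \frac{101485890539}{723} = \frac{233}{279} + \frac{101485890539}{723} = \frac{9438187876280}{67239}$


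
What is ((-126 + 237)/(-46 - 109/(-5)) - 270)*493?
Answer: -16379925/121 ≈ -1.3537e+5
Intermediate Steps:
((-126 + 237)/(-46 - 109/(-5)) - 270)*493 = (111/(-46 - 109*(-⅕)) - 270)*493 = (111/(-46 + 109/5) - 270)*493 = (111/(-121/5) - 270)*493 = (111*(-5/121) - 270)*493 = (-555/121 - 270)*493 = -33225/121*493 = -16379925/121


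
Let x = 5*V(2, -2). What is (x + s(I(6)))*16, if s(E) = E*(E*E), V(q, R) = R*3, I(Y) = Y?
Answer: 2976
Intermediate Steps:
V(q, R) = 3*R
s(E) = E³ (s(E) = E*E² = E³)
x = -30 (x = 5*(3*(-2)) = 5*(-6) = -30)
(x + s(I(6)))*16 = (-30 + 6³)*16 = (-30 + 216)*16 = 186*16 = 2976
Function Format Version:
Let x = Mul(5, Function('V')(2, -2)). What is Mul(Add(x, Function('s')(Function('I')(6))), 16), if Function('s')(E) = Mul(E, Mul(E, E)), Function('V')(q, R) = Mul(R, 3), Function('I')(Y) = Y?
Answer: 2976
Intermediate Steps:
Function('V')(q, R) = Mul(3, R)
Function('s')(E) = Pow(E, 3) (Function('s')(E) = Mul(E, Pow(E, 2)) = Pow(E, 3))
x = -30 (x = Mul(5, Mul(3, -2)) = Mul(5, -6) = -30)
Mul(Add(x, Function('s')(Function('I')(6))), 16) = Mul(Add(-30, Pow(6, 3)), 16) = Mul(Add(-30, 216), 16) = Mul(186, 16) = 2976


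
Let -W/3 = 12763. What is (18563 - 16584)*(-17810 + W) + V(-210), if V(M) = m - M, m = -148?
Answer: -111019859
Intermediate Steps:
W = -38289 (W = -3*12763 = -38289)
V(M) = -148 - M
(18563 - 16584)*(-17810 + W) + V(-210) = (18563 - 16584)*(-17810 - 38289) + (-148 - 1*(-210)) = 1979*(-56099) + (-148 + 210) = -111019921 + 62 = -111019859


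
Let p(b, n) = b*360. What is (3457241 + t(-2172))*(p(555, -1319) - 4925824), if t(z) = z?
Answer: -16328739015656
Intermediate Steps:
p(b, n) = 360*b
(3457241 + t(-2172))*(p(555, -1319) - 4925824) = (3457241 - 2172)*(360*555 - 4925824) = 3455069*(199800 - 4925824) = 3455069*(-4726024) = -16328739015656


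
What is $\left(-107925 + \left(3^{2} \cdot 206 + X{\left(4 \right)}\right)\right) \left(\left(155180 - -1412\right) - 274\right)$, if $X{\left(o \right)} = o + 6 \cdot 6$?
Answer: $-16574553858$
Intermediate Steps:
$X{\left(o \right)} = 36 + o$ ($X{\left(o \right)} = o + 36 = 36 + o$)
$\left(-107925 + \left(3^{2} \cdot 206 + X{\left(4 \right)}\right)\right) \left(\left(155180 - -1412\right) - 274\right) = \left(-107925 + \left(3^{2} \cdot 206 + \left(36 + 4\right)\right)\right) \left(\left(155180 - -1412\right) - 274\right) = \left(-107925 + \left(9 \cdot 206 + 40\right)\right) \left(\left(155180 + 1412\right) - 274\right) = \left(-107925 + \left(1854 + 40\right)\right) \left(156592 - 274\right) = \left(-107925 + 1894\right) 156318 = \left(-106031\right) 156318 = -16574553858$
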